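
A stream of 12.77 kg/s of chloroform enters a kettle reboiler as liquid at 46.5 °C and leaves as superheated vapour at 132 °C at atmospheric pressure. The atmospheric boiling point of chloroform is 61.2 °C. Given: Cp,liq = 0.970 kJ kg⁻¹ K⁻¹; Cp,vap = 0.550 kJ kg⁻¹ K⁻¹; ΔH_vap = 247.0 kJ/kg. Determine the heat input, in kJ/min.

Q = 230000 kJ/min

liquid 46.5→61.2 °C: 14.259 kJ/kg
vaporisation at 61.2 °C: 247 kJ/kg
vapour 61.2→132 °C: 38.94 kJ/kg
Δh = 14.259 + 247 + 38.94 = 300.2 kJ/kg
Q = ṁ·Δh = 12.77 kg/s × 300.2 kJ/kg = 3833.5 kJ/s
|Q| = 3833.5 kW = 230010 kJ/min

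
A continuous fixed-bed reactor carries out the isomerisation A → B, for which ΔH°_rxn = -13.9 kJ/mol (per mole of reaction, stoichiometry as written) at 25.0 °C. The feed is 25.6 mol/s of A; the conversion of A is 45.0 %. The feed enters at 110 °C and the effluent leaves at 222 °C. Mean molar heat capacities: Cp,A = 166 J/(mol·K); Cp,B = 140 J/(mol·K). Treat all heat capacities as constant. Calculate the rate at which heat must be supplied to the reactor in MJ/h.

Extent of reaction ξ = 0.450 × 25.6 = 11.52 mol/s
Reaction term: ξ·ΔH°_rxn = 11.52 × -13.9 = -160.13 kJ/s
Sensible, feed 110→25 °C: -361.22 kJ/s
Outlet flows (mol/s): A 14.08, B 11.52
Sensible, products 25→222 °C: 778.17 kJ/s
Q = ΔH = 256.82 kJ/s = 256.82 kW
Heat supplied = 924.56 MJ/h

Q_in = 925 MJ/h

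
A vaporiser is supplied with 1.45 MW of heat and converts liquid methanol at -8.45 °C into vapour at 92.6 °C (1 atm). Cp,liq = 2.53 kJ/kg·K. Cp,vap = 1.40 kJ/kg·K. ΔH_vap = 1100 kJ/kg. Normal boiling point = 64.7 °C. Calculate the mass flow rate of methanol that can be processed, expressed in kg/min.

Δh = 2.53×(64.7−-8.45) + 1100 + 1.40×(92.6−64.7) = 1324.1 kJ/kg
Q = 1.45 MW = 1450 kJ/s = 87000 kJ/min
ṁ = Q/Δh = 87000 / 1324.1 = 65.704 kg/min

ṁ = 65.7 kg/min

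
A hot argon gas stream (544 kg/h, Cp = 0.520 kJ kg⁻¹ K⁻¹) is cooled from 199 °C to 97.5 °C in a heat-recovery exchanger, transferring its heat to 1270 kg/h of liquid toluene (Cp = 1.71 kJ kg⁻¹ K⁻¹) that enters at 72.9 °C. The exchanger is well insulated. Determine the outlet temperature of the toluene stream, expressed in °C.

T_c,out = 86.1 °C

Heat released by hot stream: Q = 544 × 0.520 × (199 − 97.5) = 28712 kJ/h
Energy balance on cold side (adiabatic exchanger): Q = ṁ_c·Cp_c·(T_c,out − T_c,in)
T_c,out = 72.9 + 28712/(1270 × 1.71) = 86.121 °C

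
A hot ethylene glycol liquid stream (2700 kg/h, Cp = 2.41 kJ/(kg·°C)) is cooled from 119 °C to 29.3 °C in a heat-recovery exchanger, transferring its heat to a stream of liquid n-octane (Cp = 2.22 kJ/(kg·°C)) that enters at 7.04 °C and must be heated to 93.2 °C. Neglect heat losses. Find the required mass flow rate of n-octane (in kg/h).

Heat released by hot stream: Q = 2700 × 2.41 × (119 − 29.3) = 583680 kJ/h
Energy balance on cold side (adiabatic exchanger): Q = ṁ_c·Cp_c·(T_c,out − T_c,in)
ṁ_c = 583680 / [2.22 × (93.2 − 7.04)] = 3051.5 kg/h

ṁ_c = 3050 kg/h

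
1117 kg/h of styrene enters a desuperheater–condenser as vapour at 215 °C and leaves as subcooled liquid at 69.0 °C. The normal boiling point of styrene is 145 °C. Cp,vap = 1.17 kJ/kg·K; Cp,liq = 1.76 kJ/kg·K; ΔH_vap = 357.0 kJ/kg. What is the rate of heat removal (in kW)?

vapour 215→145 °C: -81.9 kJ/kg
condensation at 145 °C: -357 kJ/kg
liquid 145→69.0 °C: -133.76 kJ/kg
Δh = -81.9 + -357 + -133.76 = -572.66 kJ/kg
Q = ṁ·Δh = 1117 kg/h × -572.66 kJ/kg = -639660 kJ/h
|Q| = 177.68 kW

Q_c = 178 kW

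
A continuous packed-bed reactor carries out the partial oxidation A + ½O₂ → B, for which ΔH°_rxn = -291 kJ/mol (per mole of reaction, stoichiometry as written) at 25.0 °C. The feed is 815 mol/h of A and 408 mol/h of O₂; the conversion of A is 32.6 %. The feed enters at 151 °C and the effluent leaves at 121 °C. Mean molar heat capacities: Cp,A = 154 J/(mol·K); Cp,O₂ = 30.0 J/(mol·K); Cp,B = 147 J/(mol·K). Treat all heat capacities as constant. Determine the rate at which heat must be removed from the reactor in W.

Q_out = 22800 W

Extent of reaction ξ = 0.326 × 815 = 265.69 mol/h
Reaction term: ξ·ΔH°_rxn = 265.69 × -291 = -77316 kJ/h
Sensible, feed 151→25 °C: -17356 kJ/h
Outlet flows (mol/h): A 549.31, O₂ 275.15, B 265.69
Sensible, products 25→121 °C: 12663 kJ/h
Q = ΔH = -82009 kJ/h = -22.78 kW
Heat removed = 22780 W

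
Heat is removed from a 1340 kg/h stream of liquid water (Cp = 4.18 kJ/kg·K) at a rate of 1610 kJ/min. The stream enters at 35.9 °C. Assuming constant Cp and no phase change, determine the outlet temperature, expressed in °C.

T_out = 18.7 °C

Q = 1610 kJ/min = 96600 kJ/h
ΔT = Q/(ṁ·Cp) = 96600/(1340×4.18) = 17.246 K
T_out = 35.9 − 17.246 = 18.654 °C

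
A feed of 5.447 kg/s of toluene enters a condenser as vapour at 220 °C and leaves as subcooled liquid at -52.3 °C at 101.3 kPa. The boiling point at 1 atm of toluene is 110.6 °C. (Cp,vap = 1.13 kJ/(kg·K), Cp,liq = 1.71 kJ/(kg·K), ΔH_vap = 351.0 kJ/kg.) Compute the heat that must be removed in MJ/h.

vapour 220→110.6 °C: -123.62 kJ/kg
condensation at 110.6 °C: -351 kJ/kg
liquid 110.6→-52.3 °C: -278.56 kJ/kg
Δh = -123.62 + -351 + -278.56 = -753.18 kJ/kg
Q = ṁ·Δh = 5.447 kg/s × -753.18 kJ/kg = -4102.6 kJ/s
|Q| = 4102.6 kW = 14769 MJ/h

Q_c = 14800 MJ/h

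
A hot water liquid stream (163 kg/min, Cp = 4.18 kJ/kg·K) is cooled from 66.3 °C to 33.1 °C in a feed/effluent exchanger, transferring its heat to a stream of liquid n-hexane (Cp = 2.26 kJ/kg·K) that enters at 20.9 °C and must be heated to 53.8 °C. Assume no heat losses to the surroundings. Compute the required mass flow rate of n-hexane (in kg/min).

ṁ_c = 304 kg/min

Heat released by hot stream: Q = 163 × 4.18 × (66.3 − 33.1) = 22620 kJ/min
Energy balance on cold side (adiabatic exchanger): Q = ṁ_c·Cp_c·(T_c,out − T_c,in)
ṁ_c = 22620 / [2.26 × (53.8 − 20.9)] = 304.23 kg/min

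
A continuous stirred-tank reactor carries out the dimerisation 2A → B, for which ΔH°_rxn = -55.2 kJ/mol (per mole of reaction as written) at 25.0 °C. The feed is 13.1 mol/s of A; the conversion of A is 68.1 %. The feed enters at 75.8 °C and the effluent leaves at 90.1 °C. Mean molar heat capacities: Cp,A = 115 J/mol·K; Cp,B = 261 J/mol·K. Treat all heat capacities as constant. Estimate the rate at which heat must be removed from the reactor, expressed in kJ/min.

Q_out = 12900 kJ/min

Extent of reaction ξ = 0.681 × 13.1 / 2 = 4.4606 mol/s
Reaction term: ξ·ΔH°_rxn = 4.4606 × -55.2 = -246.22 kJ/s
Sensible, feed 75.8→25 °C: -76.53 kJ/s
Outlet flows (mol/s): A 4.1789, B 4.4606
Sensible, products 25→90.1 °C: 107.07 kJ/s
Q = ΔH = -215.68 kJ/s = -215.68 kW
Heat removed = 12941 kJ/min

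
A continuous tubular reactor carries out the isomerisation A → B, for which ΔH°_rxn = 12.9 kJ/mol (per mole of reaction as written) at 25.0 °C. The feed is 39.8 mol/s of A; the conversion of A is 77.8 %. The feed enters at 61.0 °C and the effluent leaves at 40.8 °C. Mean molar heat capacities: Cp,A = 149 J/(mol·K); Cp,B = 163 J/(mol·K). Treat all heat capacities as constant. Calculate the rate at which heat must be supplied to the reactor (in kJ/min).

Q_in = 17200 kJ/min

Extent of reaction ξ = 0.778 × 39.8 = 30.964 mol/s
Reaction term: ξ·ΔH°_rxn = 30.964 × 12.9 = 399.44 kJ/s
Sensible, feed 61.0→25 °C: -213.49 kJ/s
Outlet flows (mol/s): A 8.8356, B 30.964
Sensible, products 25→40.8 °C: 100.55 kJ/s
Q = ΔH = 286.5 kJ/s = 286.5 kW
Heat supplied = 17190 kJ/min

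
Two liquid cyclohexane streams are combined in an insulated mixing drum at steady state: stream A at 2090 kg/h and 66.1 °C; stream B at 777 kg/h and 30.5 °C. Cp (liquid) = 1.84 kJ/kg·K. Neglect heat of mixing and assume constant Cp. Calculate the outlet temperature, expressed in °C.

Adiabatic, steady state ⇒ Σ ṁᵢCp,ᵢ(T_out − Tᵢ) = 0
Σ ṁᵢCp,ᵢTᵢ = 2090×1.84×66.1 + 777×1.84×30.5 = 297800
Σ ṁᵢCp,ᵢ = 2090×1.84 + 777×1.84 = 5275.3
T_out = 297800 / 5275.3 = 56.452 °C

T_out = 56.5 °C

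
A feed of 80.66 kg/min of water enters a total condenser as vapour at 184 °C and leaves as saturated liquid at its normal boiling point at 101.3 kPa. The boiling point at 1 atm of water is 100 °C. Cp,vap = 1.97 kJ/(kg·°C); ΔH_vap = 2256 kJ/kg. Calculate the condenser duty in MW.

vapour 184→100 °C: -165.48 kJ/kg
condensation at 100 °C: -2256 kJ/kg
Δh = -165.48 + -2256 = -2421.5 kJ/kg
Q = ṁ·Δh = 80.66 kg/min × -2421.5 kJ/kg = -195320 kJ/min
|Q| = 3255.3 kW = 3.2553 MW

Q_c = 3.26 MW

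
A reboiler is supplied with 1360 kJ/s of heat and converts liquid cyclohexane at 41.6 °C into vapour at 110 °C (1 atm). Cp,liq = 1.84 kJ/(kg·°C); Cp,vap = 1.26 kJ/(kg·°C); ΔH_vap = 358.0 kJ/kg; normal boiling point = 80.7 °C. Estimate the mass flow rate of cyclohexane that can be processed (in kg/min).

ṁ = 175 kg/min

Δh = 1.84×(80.7−41.6) + 358.0 + 1.26×(110−80.7) = 466.86 kJ/kg
Q = 1360 kJ/s = 1360 kJ/s = 81600 kJ/min
ṁ = Q/Δh = 81600 / 466.86 = 174.78 kg/min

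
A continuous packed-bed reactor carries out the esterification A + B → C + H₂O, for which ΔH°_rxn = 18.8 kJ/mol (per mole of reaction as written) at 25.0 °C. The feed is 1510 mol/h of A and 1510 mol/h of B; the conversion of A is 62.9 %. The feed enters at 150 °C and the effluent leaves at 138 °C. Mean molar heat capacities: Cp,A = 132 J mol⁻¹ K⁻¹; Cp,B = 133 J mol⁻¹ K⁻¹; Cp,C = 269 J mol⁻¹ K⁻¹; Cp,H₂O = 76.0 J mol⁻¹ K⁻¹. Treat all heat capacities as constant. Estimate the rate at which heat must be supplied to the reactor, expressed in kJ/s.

Extent of reaction ξ = 0.629 × 1510 = 949.79 mol/h
Reaction term: ξ·ΔH°_rxn = 949.79 × 18.8 = 17856 kJ/h
Sensible, feed 150→25 °C: -50019 kJ/h
Outlet flows (mol/h): A 560.21, B 560.21, C 949.79, H₂O 949.79
Sensible, products 25→138 °C: 53803 kJ/h
Q = ΔH = 21640 kJ/h = 6.0112 kW
Heat supplied = 6.0112 kJ/s

Q_in = 6.01 kJ/s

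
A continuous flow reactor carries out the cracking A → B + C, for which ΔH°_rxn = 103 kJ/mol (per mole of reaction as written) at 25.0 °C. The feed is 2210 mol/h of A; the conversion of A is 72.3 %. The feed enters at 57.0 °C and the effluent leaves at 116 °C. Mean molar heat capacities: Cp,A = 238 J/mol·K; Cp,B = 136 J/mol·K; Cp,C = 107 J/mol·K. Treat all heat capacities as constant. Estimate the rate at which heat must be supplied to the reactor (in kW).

Q_in = 54.5 kW

Extent of reaction ξ = 0.723 × 2210 = 1597.8 mol/h
Reaction term: ξ·ΔH°_rxn = 1597.8 × 103 = 164580 kJ/h
Sensible, feed 57.0→25 °C: -16831 kJ/h
Outlet flows (mol/h): A 612.17, B 1597.8, C 1597.8
Sensible, products 25→116 °C: 48591 kJ/h
Q = ΔH = 196340 kJ/h = 54.538 kW
Heat supplied = 54.538 kW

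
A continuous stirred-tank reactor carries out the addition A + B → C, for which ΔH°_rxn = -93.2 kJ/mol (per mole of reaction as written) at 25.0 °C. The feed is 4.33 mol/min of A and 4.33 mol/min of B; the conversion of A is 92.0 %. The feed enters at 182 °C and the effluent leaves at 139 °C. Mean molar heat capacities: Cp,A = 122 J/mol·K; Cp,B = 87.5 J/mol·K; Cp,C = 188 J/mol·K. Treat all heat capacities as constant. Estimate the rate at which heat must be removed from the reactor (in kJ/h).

Extent of reaction ξ = 0.920 × 4.33 = 3.9836 mol/min
Reaction term: ξ·ΔH°_rxn = 3.9836 × -93.2 = -371.27 kJ/min
Sensible, feed 182→25 °C: -142.42 kJ/min
Outlet flows (mol/min): A 0.3464, B 0.3464, C 3.9836
Sensible, products 25→139 °C: 93.65 kJ/min
Q = ΔH = -420.04 kJ/min = -7.0007 kW
Heat removed = 25203 kJ/h

Q_out = 25200 kJ/h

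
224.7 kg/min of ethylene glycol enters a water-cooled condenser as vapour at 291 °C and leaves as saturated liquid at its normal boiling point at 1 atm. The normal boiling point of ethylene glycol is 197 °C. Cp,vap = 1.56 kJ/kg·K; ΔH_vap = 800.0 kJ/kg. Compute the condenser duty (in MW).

Q_c = 3.55 MW

vapour 291→197 °C: -146.64 kJ/kg
condensation at 197 °C: -800 kJ/kg
Δh = -146.64 + -800 = -946.64 kJ/kg
Q = ṁ·Δh = 224.7 kg/min × -946.64 kJ/kg = -212710 kJ/min
|Q| = 3545.2 kW = 3.5452 MW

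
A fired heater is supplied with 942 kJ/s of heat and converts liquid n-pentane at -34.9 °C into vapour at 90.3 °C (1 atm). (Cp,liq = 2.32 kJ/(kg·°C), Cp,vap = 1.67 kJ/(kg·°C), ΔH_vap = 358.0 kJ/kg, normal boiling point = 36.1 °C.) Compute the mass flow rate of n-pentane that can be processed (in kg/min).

ṁ = 92.2 kg/min

Δh = 2.32×(36.1−-34.9) + 358.0 + 1.67×(90.3−36.1) = 613.23 kJ/kg
Q = 942 kJ/s = 942 kJ/s = 56520 kJ/min
ṁ = Q/Δh = 56520 / 613.23 = 92.167 kg/min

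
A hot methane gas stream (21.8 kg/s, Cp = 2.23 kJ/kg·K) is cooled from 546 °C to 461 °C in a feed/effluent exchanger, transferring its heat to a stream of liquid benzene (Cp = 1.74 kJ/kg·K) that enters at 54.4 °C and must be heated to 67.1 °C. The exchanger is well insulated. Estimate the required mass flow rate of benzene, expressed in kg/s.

ṁ_c = 187 kg/s

Heat released by hot stream: Q = 21.8 × 2.23 × (546 − 461) = 4132.2 kJ/s
Energy balance on cold side (adiabatic exchanger): Q = ṁ_c·Cp_c·(T_c,out − T_c,in)
ṁ_c = 4132.2 / [1.74 × (67.1 − 54.4)] = 186.99 kg/s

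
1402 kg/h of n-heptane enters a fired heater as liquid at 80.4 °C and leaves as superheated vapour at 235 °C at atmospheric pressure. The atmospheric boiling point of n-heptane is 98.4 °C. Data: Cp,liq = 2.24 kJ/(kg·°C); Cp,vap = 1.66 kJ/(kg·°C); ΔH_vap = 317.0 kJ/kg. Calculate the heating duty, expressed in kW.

liquid 80.4→98.4 °C: 40.32 kJ/kg
vaporisation at 98.4 °C: 317 kJ/kg
vapour 98.4→235 °C: 226.76 kJ/kg
Δh = 40.32 + 317 + 226.76 = 584.08 kJ/kg
Q = ṁ·Δh = 1402 kg/h × 584.08 kJ/kg = 818870 kJ/h
|Q| = 227.47 kW

Q = 227 kW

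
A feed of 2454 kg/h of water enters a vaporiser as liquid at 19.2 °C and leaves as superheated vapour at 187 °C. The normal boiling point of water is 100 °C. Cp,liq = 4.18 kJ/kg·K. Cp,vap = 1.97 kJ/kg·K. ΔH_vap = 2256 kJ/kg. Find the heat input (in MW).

Q = 1.88 MW

liquid 19.2→100 °C: 337.74 kJ/kg
vaporisation at 100 °C: 2256 kJ/kg
vapour 100→187 °C: 171.39 kJ/kg
Δh = 337.74 + 2256 + 171.39 = 2765.1 kJ/kg
Q = ṁ·Δh = 2454 kg/h × 2765.1 kJ/kg = 6.7856e+06 kJ/h
|Q| = 1884.9 kW = 1.8849 MW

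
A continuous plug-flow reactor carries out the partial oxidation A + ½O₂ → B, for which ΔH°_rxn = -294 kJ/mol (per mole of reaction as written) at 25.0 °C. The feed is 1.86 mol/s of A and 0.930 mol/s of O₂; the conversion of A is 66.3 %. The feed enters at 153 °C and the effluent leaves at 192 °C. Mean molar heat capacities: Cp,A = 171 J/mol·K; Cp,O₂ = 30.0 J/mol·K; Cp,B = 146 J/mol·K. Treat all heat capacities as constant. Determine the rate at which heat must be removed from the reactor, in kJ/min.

Extent of reaction ξ = 0.663 × 1.86 = 1.2332 mol/s
Reaction term: ξ·ΔH°_rxn = 1.2332 × -294 = -362.55 kJ/s
Sensible, feed 153→25 °C: -44.283 kJ/s
Outlet flows (mol/s): A 0.62682, O₂ 0.31341, B 1.2332
Sensible, products 25→192 °C: 49.538 kJ/s
Q = ΔH = -357.3 kJ/s = -357.3 kW
Heat removed = 21438 kJ/min

Q_out = 21400 kJ/min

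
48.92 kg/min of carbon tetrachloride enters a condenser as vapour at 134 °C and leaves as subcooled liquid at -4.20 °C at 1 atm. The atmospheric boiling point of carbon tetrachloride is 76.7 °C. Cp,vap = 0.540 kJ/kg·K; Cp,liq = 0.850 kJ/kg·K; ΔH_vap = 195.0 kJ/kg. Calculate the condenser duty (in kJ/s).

vapour 134→76.7 °C: -30.942 kJ/kg
condensation at 76.7 °C: -195 kJ/kg
liquid 76.7→-4.20 °C: -68.765 kJ/kg
Δh = -30.942 + -195 + -68.765 = -294.71 kJ/kg
Q = ṁ·Δh = 48.92 kg/min × -294.71 kJ/kg = -14417 kJ/min
|Q| = 240.28 kW

Q_c = 240 kJ/s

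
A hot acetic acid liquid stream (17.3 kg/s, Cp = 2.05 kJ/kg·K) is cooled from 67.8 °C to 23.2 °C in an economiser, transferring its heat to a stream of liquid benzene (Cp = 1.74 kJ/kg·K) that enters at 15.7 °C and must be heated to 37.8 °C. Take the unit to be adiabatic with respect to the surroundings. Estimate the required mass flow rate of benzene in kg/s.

Heat released by hot stream: Q = 17.3 × 2.05 × (67.8 − 23.2) = 1581.7 kJ/s
Energy balance on cold side (adiabatic exchanger): Q = ṁ_c·Cp_c·(T_c,out − T_c,in)
ṁ_c = 1581.7 / [1.74 × (37.8 − 15.7)] = 41.133 kg/s

ṁ_c = 41.1 kg/s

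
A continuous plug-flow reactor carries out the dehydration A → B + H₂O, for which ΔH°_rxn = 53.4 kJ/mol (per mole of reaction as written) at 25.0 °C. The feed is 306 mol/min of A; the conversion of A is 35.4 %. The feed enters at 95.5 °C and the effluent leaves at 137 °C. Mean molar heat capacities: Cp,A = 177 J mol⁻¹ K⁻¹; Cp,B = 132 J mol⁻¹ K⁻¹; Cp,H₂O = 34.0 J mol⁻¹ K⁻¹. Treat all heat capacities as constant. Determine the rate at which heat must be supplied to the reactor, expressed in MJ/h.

Extent of reaction ξ = 0.354 × 306 = 108.32 mol/min
Reaction term: ξ·ΔH°_rxn = 108.32 × 53.4 = 5784.5 kJ/min
Sensible, feed 95.5→25 °C: -3818.4 kJ/min
Outlet flows (mol/min): A 197.68, B 108.32, H₂O 108.32
Sensible, products 25→137 °C: 5932.7 kJ/min
Q = ΔH = 7898.8 kJ/min = 131.65 kW
Heat supplied = 473.93 MJ/h

Q_in = 474 MJ/h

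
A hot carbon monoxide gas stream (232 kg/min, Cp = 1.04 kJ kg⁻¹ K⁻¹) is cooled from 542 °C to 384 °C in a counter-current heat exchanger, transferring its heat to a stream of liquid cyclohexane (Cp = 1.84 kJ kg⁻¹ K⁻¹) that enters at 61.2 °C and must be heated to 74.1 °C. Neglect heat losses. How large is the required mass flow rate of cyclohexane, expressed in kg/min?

ṁ_c = 1610 kg/min

Heat released by hot stream: Q = 232 × 1.04 × (542 − 384) = 38122 kJ/min
Energy balance on cold side (adiabatic exchanger): Q = ṁ_c·Cp_c·(T_c,out − T_c,in)
ṁ_c = 38122 / [1.84 × (74.1 − 61.2)] = 1606.1 kg/min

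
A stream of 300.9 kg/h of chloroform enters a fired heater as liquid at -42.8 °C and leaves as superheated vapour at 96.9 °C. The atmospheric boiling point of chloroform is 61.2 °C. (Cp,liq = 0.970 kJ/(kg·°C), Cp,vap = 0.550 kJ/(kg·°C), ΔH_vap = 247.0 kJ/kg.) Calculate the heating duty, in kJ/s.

Q = 30.7 kJ/s

liquid -42.8→61.2 °C: 100.88 kJ/kg
vaporisation at 61.2 °C: 247 kJ/kg
vapour 61.2→96.9 °C: 19.635 kJ/kg
Δh = 100.88 + 247 + 19.635 = 367.51 kJ/kg
Q = ṁ·Δh = 300.9 kg/h × 367.51 kJ/kg = 110590 kJ/h
|Q| = 30.718 kW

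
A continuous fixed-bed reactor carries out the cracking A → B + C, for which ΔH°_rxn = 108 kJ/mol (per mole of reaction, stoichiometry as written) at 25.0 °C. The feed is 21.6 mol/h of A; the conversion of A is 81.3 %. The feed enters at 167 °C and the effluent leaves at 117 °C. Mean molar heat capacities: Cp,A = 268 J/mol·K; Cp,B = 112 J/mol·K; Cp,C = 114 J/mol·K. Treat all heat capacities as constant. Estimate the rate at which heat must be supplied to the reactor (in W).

Extent of reaction ξ = 0.813 × 21.6 = 17.561 mol/h
Reaction term: ξ·ΔH°_rxn = 17.561 × 108 = 1896.6 kJ/h
Sensible, feed 167→25 °C: -822.01 kJ/h
Outlet flows (mol/h): A 4.0392, B 17.561, C 17.561
Sensible, products 25→117 °C: 464.71 kJ/h
Q = ΔH = 1539.3 kJ/h = 0.42758 kW
Heat supplied = 427.58 W

Q_in = 428 W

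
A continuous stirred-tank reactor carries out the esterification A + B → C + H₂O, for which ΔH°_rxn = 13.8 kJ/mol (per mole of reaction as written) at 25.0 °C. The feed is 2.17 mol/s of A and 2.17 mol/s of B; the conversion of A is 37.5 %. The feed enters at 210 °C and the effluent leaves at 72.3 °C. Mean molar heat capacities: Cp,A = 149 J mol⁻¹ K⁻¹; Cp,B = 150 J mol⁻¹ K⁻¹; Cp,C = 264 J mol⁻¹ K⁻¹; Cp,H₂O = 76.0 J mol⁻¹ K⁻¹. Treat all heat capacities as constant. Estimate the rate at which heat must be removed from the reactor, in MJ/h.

Q_out = 276 MJ/h

Extent of reaction ξ = 0.375 × 2.17 = 0.81375 mol/s
Reaction term: ξ·ΔH°_rxn = 0.81375 × 13.8 = 11.23 kJ/s
Sensible, feed 210→25 °C: -120.03 kJ/s
Outlet flows (mol/s): A 1.3562, B 1.3562, C 0.81375, H₂O 0.81375
Sensible, products 25→72.3 °C: 32.268 kJ/s
Q = ΔH = -76.536 kJ/s = -76.536 kW
Heat removed = 275.53 MJ/h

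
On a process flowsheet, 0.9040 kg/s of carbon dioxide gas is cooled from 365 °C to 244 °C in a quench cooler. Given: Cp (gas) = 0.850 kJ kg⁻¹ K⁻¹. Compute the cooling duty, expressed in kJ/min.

Q_c = 5580 kJ/min

Q = ṁ·Cp·ΔT = 0.9040 × 0.850 × (244 − 365) = -92.976 kJ/s
Cooling duty = 5578.6 kJ/min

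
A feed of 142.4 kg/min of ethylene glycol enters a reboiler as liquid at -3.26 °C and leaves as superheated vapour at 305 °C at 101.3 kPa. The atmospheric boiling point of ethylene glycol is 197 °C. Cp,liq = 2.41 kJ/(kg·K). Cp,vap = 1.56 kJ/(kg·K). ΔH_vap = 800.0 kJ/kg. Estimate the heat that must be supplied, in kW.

liquid -3.26→197 °C: 482.63 kJ/kg
vaporisation at 197 °C: 800 kJ/kg
vapour 197→305 °C: 168.48 kJ/kg
Δh = 482.63 + 800 + 168.48 = 1451.1 kJ/kg
Q = ṁ·Δh = 142.4 kg/min × 1451.1 kJ/kg = 206640 kJ/min
|Q| = 3444 kW

Q = 3440 kW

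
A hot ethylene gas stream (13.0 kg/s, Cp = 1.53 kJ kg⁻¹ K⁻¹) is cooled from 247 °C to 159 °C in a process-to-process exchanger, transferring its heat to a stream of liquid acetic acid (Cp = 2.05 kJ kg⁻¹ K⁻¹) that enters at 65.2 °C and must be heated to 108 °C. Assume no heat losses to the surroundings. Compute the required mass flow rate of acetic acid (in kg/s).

Heat released by hot stream: Q = 13.0 × 1.53 × (247 − 159) = 1750.3 kJ/s
Energy balance on cold side (adiabatic exchanger): Q = ṁ_c·Cp_c·(T_c,out − T_c,in)
ṁ_c = 1750.3 / [2.05 × (108 − 65.2)] = 19.949 kg/s

ṁ_c = 19.9 kg/s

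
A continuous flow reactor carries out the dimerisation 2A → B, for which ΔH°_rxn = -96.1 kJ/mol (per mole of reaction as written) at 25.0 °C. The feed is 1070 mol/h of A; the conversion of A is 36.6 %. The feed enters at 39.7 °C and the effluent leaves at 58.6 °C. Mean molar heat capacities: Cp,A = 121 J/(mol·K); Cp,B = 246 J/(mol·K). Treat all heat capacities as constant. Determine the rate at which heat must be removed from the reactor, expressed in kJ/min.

Extent of reaction ξ = 0.366 × 1070 / 2 = 195.81 mol/h
Reaction term: ξ·ΔH°_rxn = 195.81 × -96.1 = -18817 kJ/h
Sensible, feed 39.7→25 °C: -1903.2 kJ/h
Outlet flows (mol/h): A 678.38, B 195.81
Sensible, products 25→58.6 °C: 4376.5 kJ/h
Q = ΔH = -16344 kJ/h = -4.54 kW
Heat removed = 272.4 kJ/min

Q_out = 272 kJ/min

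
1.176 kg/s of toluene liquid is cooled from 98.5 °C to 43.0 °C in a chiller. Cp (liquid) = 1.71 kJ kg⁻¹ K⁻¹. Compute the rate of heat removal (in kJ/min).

Q_c = 6700 kJ/min

Q = ṁ·Cp·ΔT = 1.176 × 1.71 × (43.0 − 98.5) = -111.61 kJ/s
Cooling duty = 6696.5 kJ/min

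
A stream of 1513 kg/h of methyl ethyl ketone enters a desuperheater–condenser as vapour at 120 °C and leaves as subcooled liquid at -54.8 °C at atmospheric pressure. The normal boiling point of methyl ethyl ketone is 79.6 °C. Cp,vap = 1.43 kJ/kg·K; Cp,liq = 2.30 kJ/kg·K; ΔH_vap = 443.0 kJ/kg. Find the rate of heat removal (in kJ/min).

Q_c = 20400 kJ/min

vapour 120→79.6 °C: -57.772 kJ/kg
condensation at 79.6 °C: -443 kJ/kg
liquid 79.6→-54.8 °C: -309.12 kJ/kg
Δh = -57.772 + -443 + -309.12 = -809.89 kJ/kg
Q = ṁ·Δh = 1513 kg/h × -809.89 kJ/kg = -1.2254e+06 kJ/h
|Q| = 340.38 kW = 20423 kJ/min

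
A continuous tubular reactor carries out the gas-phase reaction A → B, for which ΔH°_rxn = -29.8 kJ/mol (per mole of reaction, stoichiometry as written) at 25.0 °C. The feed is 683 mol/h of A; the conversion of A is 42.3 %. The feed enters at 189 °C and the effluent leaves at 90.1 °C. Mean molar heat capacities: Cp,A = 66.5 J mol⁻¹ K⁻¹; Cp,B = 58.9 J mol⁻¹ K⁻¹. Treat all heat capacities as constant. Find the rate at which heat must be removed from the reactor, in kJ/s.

Q_out = 3.68 kJ/s

Extent of reaction ξ = 0.423 × 683 = 288.91 mol/h
Reaction term: ξ·ΔH°_rxn = 288.91 × -29.8 = -8609.5 kJ/h
Sensible, feed 189→25 °C: -7448.8 kJ/h
Outlet flows (mol/h): A 394.09, B 288.91
Sensible, products 25→90.1 °C: 2813.9 kJ/h
Q = ΔH = -13244 kJ/h = -3.679 kW
Heat removed = 3.679 kJ/s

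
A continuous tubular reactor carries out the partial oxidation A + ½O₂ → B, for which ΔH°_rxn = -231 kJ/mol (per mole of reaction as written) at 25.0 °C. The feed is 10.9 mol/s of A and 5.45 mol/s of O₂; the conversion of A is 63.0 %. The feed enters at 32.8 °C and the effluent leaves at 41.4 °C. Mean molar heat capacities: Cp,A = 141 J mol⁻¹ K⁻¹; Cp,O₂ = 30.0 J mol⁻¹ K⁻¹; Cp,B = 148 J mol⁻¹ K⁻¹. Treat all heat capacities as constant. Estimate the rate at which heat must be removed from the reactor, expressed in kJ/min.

Q_out = 94400 kJ/min

Extent of reaction ξ = 0.630 × 10.9 = 6.867 mol/s
Reaction term: ξ·ΔH°_rxn = 6.867 × -231 = -1586.3 kJ/s
Sensible, feed 32.8→25 °C: -13.263 kJ/s
Outlet flows (mol/s): A 4.033, O₂ 2.0165, B 6.867
Sensible, products 25→41.4 °C: 26.986 kJ/s
Q = ΔH = -1572.6 kJ/s = -1572.6 kW
Heat removed = 94353 kJ/min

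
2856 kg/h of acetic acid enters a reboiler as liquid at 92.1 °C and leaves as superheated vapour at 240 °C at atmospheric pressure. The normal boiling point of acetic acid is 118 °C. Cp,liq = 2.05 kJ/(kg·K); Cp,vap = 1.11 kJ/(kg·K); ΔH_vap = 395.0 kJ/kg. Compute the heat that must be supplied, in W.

liquid 92.1→118 °C: 53.095 kJ/kg
vaporisation at 118 °C: 395 kJ/kg
vapour 118→240 °C: 135.42 kJ/kg
Δh = 53.095 + 395 + 135.42 = 583.51 kJ/kg
Q = ṁ·Δh = 2856 kg/h × 583.51 kJ/kg = 1.6665e+06 kJ/h
|Q| = 462.92 kW = 462920 W

Q = 463000 W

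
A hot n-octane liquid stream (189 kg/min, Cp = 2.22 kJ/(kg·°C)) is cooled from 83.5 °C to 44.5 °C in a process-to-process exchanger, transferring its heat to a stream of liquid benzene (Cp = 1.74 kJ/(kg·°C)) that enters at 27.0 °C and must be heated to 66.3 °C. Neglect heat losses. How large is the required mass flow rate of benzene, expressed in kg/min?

ṁ_c = 239 kg/min

Heat released by hot stream: Q = 189 × 2.22 × (83.5 − 44.5) = 16364 kJ/min
Energy balance on cold side (adiabatic exchanger): Q = ṁ_c·Cp_c·(T_c,out − T_c,in)
ṁ_c = 16364 / [1.74 × (66.3 − 27.0)] = 239.3 kg/min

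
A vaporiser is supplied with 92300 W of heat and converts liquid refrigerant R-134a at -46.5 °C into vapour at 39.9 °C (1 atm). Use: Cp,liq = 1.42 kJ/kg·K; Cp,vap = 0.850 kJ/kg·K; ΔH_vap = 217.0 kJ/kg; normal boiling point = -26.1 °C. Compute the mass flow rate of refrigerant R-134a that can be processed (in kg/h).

ṁ = 1100 kg/h

Δh = 1.42×(-26.1−-46.5) + 217.0 + 0.850×(39.9−-26.1) = 302.07 kJ/kg
Q = 92300 W = 92.3 kJ/s = 332280 kJ/h
ṁ = Q/Δh = 332280 / 302.07 = 1100 kg/h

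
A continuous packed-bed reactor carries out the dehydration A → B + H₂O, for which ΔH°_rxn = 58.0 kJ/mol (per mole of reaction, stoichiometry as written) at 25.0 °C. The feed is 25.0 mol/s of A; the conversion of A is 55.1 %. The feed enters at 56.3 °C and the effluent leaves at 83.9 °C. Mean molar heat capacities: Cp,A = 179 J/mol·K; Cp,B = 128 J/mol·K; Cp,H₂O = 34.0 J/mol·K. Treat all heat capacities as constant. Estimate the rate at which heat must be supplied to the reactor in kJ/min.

Extent of reaction ξ = 0.551 × 25.0 = 13.775 mol/s
Reaction term: ξ·ΔH°_rxn = 13.775 × 58.0 = 798.95 kJ/s
Sensible, feed 56.3→25 °C: -140.07 kJ/s
Outlet flows (mol/s): A 11.225, B 13.775, H₂O 13.775
Sensible, products 25→83.9 °C: 249.78 kJ/s
Q = ΔH = 908.67 kJ/s = 908.67 kW
Heat supplied = 54520 kJ/min

Q_in = 54500 kJ/min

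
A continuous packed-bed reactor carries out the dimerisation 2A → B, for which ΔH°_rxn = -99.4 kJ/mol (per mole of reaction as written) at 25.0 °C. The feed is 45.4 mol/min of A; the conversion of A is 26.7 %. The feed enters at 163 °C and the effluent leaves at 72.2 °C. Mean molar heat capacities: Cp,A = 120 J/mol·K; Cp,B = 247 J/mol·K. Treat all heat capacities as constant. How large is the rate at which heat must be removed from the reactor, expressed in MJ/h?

Q_out = 65.7 MJ/h

Extent of reaction ξ = 0.267 × 45.4 / 2 = 6.0609 mol/min
Reaction term: ξ·ΔH°_rxn = 6.0609 × -99.4 = -602.45 kJ/min
Sensible, feed 163→25 °C: -751.82 kJ/min
Outlet flows (mol/min): A 33.278, B 6.0609
Sensible, products 25→72.2 °C: 259.15 kJ/min
Q = ΔH = -1095.1 kJ/min = -18.252 kW
Heat removed = 65.708 MJ/h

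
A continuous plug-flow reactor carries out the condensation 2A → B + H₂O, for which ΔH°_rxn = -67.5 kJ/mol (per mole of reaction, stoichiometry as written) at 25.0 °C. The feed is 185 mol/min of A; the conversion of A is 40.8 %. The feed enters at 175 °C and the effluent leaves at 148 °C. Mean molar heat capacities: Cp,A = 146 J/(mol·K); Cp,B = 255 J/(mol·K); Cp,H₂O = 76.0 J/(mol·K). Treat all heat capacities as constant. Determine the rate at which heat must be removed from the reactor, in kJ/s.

Extent of reaction ξ = 0.408 × 185 / 2 = 37.74 mol/min
Reaction term: ξ·ΔH°_rxn = 37.74 × -67.5 = -2547.4 kJ/min
Sensible, feed 175→25 °C: -4051.5 kJ/min
Outlet flows (mol/min): A 109.52, B 37.74, H₂O 37.74
Sensible, products 25→148 °C: 3503.3 kJ/min
Q = ΔH = -3095.7 kJ/min = -51.595 kW
Heat removed = 51.595 kJ/s

Q_out = 51.6 kJ/s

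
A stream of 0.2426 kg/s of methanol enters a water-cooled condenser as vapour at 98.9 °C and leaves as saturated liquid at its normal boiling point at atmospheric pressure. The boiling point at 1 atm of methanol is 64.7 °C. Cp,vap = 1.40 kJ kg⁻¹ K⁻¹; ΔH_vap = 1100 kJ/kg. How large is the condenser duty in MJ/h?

vapour 98.9→64.7 °C: -47.88 kJ/kg
condensation at 64.7 °C: -1100 kJ/kg
Δh = -47.88 + -1100 = -1147.9 kJ/kg
Q = ṁ·Δh = 0.2426 kg/s × -1147.9 kJ/kg = -278.48 kJ/s
|Q| = 278.48 kW = 1002.5 MJ/h

Q_c = 1000 MJ/h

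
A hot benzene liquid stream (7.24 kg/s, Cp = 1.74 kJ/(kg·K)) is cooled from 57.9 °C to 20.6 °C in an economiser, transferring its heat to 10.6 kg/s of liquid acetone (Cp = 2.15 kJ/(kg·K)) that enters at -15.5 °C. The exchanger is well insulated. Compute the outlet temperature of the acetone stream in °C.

Heat released by hot stream: Q = 7.24 × 1.74 × (57.9 − 20.6) = 469.89 kJ/s
Energy balance on cold side (adiabatic exchanger): Q = ṁ_c·Cp_c·(T_c,out − T_c,in)
T_c,out = -15.5 + 469.89/(10.6 × 2.15) = 5.1183 °C

T_c,out = 5.12 °C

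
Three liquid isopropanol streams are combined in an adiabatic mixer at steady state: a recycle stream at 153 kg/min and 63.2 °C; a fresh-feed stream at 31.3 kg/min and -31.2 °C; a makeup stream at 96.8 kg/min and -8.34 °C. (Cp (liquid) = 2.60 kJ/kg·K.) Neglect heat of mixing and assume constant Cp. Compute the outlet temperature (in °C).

Adiabatic, steady state ⇒ Σ ṁᵢCp,ᵢ(T_out − Tᵢ) = 0
T_out = Σ ṁᵢCp,ᵢTᵢ / Σ ṁᵢCp,ᵢ
      = 20503 / 730.86 = 28.053 °C

T_out = 28.1 °C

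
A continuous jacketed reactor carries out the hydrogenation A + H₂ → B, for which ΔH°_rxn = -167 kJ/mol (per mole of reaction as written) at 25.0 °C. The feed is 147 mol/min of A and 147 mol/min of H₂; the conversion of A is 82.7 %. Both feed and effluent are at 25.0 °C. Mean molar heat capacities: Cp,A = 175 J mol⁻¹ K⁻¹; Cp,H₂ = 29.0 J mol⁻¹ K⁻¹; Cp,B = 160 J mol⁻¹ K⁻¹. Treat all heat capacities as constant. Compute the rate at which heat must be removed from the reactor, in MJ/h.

Q_out = 1220 MJ/h

Extent of reaction ξ = 0.827 × 147 = 121.57 mol/min
Reaction term: ξ·ΔH°_rxn = 121.57 × -167 = -20302 kJ/min
Q = ΔH = -20302 kJ/min = -338.37 kW
Heat removed = 1218.1 MJ/h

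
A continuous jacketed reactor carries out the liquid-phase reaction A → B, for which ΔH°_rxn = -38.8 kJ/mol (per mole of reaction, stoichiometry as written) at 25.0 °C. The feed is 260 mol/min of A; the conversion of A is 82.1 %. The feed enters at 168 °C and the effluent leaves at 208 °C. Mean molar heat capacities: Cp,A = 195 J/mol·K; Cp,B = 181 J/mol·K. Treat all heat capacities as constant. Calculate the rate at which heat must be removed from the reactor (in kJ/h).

Q_out = 408000 kJ/h

Extent of reaction ξ = 0.821 × 260 = 213.46 mol/min
Reaction term: ξ·ΔH°_rxn = 213.46 × -38.8 = -8282.2 kJ/min
Sensible, feed 168→25 °C: -7250.1 kJ/min
Outlet flows (mol/min): A 46.54, B 213.46
Sensible, products 25→208 °C: 8731.2 kJ/min
Q = ΔH = -6801.1 kJ/min = -113.35 kW
Heat removed = 408070 kJ/h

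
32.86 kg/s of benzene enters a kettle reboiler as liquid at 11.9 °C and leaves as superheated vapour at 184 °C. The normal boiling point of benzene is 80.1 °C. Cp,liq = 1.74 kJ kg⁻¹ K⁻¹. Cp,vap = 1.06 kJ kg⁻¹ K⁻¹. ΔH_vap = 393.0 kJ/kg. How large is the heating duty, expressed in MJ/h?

Q = 73600 MJ/h

liquid 11.9→80.1 °C: 118.67 kJ/kg
vaporisation at 80.1 °C: 393 kJ/kg
vapour 80.1→184 °C: 110.13 kJ/kg
Δh = 118.67 + 393 + 110.13 = 621.8 kJ/kg
Q = ṁ·Δh = 32.86 kg/s × 621.8 kJ/kg = 20432 kJ/s
|Q| = 20432 kW = 73557 MJ/h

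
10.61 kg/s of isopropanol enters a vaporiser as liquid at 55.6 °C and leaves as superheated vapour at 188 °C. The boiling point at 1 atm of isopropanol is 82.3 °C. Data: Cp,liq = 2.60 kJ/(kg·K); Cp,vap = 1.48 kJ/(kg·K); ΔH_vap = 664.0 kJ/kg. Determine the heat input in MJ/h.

liquid 55.6→82.3 °C: 69.42 kJ/kg
vaporisation at 82.3 °C: 664 kJ/kg
vapour 82.3→188 °C: 156.44 kJ/kg
Δh = 69.42 + 664 + 156.44 = 889.86 kJ/kg
Q = ṁ·Δh = 10.61 kg/s × 889.86 kJ/kg = 9441.4 kJ/s
|Q| = 9441.4 kW = 33989 MJ/h

Q = 34000 MJ/h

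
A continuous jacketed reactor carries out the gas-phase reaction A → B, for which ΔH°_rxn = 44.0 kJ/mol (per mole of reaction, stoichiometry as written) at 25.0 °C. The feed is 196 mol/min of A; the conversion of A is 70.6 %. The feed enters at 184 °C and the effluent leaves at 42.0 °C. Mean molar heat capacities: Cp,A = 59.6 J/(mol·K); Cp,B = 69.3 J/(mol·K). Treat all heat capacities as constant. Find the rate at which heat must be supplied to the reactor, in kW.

Extent of reaction ξ = 0.706 × 196 = 138.38 mol/min
Reaction term: ξ·ΔH°_rxn = 138.38 × 44.0 = 6088.5 kJ/min
Sensible, feed 184→25 °C: -1857.4 kJ/min
Outlet flows (mol/min): A 57.624, B 138.38
Sensible, products 25→42.0 °C: 221.41 kJ/min
Q = ΔH = 4452.6 kJ/min = 74.21 kW
Heat supplied = 74.21 kW

Q_in = 74.2 kW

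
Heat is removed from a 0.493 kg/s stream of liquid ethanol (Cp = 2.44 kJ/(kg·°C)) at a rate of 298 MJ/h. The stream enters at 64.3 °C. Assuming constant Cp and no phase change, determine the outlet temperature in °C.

Q = 298 MJ/h = 82.778 kJ/s
ΔT = Q/(ṁ·Cp) = 82.778/(0.493×2.44) = 68.814 K
T_out = 64.3 − 68.814 = -4.514 °C

T_out = -4.51 °C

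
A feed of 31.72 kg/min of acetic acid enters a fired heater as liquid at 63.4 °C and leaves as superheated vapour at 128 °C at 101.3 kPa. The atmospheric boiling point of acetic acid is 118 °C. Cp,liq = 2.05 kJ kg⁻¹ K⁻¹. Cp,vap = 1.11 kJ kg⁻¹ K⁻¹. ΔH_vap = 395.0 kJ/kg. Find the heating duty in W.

liquid 63.4→118 °C: 111.93 kJ/kg
vaporisation at 118 °C: 395 kJ/kg
vapour 118→128 °C: 11.1 kJ/kg
Δh = 111.93 + 395 + 11.1 = 518.03 kJ/kg
Q = ṁ·Δh = 31.72 kg/min × 518.03 kJ/kg = 16432 kJ/min
|Q| = 273.87 kW = 273870 W

Q = 274000 W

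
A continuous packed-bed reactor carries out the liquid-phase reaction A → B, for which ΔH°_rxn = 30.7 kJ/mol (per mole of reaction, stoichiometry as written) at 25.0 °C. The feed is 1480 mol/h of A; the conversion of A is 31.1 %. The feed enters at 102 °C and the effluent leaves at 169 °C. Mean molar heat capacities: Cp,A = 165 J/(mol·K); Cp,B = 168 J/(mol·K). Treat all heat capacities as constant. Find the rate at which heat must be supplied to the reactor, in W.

Q_in = 8530 W

Extent of reaction ξ = 0.311 × 1480 = 460.28 mol/h
Reaction term: ξ·ΔH°_rxn = 460.28 × 30.7 = 14131 kJ/h
Sensible, feed 102→25 °C: -18803 kJ/h
Outlet flows (mol/h): A 1019.7, B 460.28
Sensible, products 25→169 °C: 35364 kJ/h
Q = ΔH = 30691 kJ/h = 8.5252 kW
Heat supplied = 8525.2 W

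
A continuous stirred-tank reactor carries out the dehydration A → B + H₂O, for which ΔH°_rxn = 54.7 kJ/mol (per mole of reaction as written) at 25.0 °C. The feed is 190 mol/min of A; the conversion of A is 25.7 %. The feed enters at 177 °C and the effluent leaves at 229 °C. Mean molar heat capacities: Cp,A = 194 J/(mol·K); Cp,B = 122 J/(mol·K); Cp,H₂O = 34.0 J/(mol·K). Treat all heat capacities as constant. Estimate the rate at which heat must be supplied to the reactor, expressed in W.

Extent of reaction ξ = 0.257 × 190 = 48.83 mol/min
Reaction term: ξ·ΔH°_rxn = 48.83 × 54.7 = 2671 kJ/min
Sensible, feed 177→25 °C: -5602.7 kJ/min
Outlet flows (mol/min): A 141.17, B 48.83, H₂O 48.83
Sensible, products 25→229 °C: 7140.9 kJ/min
Q = ΔH = 4209.2 kJ/min = 70.153 kW
Heat supplied = 70153 W

Q_in = 70200 W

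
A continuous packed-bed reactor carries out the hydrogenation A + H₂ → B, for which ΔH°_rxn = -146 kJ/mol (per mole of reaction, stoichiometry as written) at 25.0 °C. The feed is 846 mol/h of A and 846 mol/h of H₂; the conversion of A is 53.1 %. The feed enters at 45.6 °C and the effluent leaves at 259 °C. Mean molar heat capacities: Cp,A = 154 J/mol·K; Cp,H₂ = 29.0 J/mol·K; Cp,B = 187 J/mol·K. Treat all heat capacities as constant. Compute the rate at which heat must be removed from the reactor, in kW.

Q_out = 8.92 kW

Extent of reaction ξ = 0.531 × 846 = 449.23 mol/h
Reaction term: ξ·ΔH°_rxn = 449.23 × -146 = -65587 kJ/h
Sensible, feed 45.6→25 °C: -3189.3 kJ/h
Outlet flows (mol/h): A 396.77, H₂ 396.77, B 449.23
Sensible, products 25→259 °C: 36648 kJ/h
Q = ΔH = -32128 kJ/h = -8.9245 kW
Heat removed = 8.9245 kW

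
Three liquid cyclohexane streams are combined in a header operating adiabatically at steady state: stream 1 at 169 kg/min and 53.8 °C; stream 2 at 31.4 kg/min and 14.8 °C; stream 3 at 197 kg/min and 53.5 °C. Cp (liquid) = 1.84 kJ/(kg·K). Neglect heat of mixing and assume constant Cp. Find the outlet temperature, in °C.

T_out = 50.6 °C

Energy balance with Q = 0: Σ ṁᵢCp,ᵢ(T_out − Tᵢ) = 0
Σ ṁᵢCp,ᵢTᵢ = 169×1.84×53.8 + 31.4×1.84×14.8 + 197×1.84×53.5 = 36977
Σ ṁᵢCp,ᵢ = 169×1.84 + 31.4×1.84 + 197×1.84 = 731.22
T_out = 36977 / 731.22 = 50.57 °C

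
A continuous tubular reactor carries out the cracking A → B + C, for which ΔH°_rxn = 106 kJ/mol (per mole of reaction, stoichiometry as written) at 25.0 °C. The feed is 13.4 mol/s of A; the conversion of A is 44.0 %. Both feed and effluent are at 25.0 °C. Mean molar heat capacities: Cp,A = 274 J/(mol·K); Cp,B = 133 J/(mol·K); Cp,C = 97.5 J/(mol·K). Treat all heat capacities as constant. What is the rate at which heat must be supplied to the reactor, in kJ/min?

Q_in = 37500 kJ/min

Extent of reaction ξ = 0.440 × 13.4 = 5.896 mol/s
Reaction term: ξ·ΔH°_rxn = 5.896 × 106 = 624.98 kJ/s
Q = ΔH = 624.98 kJ/s = 624.98 kW
Heat supplied = 37499 kJ/min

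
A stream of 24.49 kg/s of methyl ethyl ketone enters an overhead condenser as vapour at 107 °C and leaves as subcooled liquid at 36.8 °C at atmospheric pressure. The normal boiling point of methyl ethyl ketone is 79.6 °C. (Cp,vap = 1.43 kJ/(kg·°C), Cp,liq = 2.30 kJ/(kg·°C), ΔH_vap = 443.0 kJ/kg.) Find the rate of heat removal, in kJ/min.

Q_c = 853000 kJ/min

vapour 107→79.6 °C: -39.182 kJ/kg
condensation at 79.6 °C: -443 kJ/kg
liquid 79.6→36.8 °C: -98.44 kJ/kg
Δh = -39.182 + -443 + -98.44 = -580.62 kJ/kg
Q = ṁ·Δh = 24.49 kg/s × -580.62 kJ/kg = -14219 kJ/s
|Q| = 14219 kW = 853170 kJ/min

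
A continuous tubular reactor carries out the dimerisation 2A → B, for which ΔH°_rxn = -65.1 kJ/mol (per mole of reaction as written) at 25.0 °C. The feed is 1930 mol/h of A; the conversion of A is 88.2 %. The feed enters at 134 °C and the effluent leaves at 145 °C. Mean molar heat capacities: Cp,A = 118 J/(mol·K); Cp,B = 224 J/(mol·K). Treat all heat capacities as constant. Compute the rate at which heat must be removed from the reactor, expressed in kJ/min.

Extent of reaction ξ = 0.882 × 1930 / 2 = 851.13 mol/h
Reaction term: ξ·ΔH°_rxn = 851.13 × -65.1 = -55409 kJ/h
Sensible, feed 134→25 °C: -24824 kJ/h
Outlet flows (mol/h): A 227.74, B 851.13
Sensible, products 25→145 °C: 26103 kJ/h
Q = ΔH = -54129 kJ/h = -15.036 kW
Heat removed = 902.15 kJ/min

Q_out = 902 kJ/min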